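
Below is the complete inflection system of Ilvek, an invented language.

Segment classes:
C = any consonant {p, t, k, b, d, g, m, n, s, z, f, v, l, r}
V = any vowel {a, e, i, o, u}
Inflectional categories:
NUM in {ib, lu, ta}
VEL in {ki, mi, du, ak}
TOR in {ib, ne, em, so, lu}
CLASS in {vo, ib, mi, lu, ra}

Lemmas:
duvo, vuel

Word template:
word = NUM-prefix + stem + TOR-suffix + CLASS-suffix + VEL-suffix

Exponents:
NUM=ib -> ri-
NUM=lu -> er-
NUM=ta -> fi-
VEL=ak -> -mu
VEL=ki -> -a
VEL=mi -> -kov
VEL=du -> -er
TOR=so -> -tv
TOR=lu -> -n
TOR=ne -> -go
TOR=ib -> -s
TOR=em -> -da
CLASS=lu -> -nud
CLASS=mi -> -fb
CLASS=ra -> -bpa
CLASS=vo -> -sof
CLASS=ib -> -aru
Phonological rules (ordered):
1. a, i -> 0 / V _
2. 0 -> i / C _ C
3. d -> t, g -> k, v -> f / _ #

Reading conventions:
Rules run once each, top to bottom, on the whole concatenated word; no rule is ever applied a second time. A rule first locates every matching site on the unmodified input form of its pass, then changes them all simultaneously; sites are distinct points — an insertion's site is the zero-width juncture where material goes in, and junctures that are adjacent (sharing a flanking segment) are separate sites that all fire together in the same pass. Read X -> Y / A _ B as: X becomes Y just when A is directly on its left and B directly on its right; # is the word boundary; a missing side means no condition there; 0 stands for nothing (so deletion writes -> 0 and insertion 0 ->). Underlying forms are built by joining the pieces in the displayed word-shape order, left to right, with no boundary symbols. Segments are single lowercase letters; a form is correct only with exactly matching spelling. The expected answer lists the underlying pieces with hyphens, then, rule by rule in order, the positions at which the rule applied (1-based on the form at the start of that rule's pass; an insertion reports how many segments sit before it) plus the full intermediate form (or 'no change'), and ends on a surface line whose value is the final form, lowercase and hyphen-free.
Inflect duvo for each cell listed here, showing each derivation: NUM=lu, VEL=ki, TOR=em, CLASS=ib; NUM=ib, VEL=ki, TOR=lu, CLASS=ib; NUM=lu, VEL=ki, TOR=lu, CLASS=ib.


cell NUM=lu, VEL=ki, TOR=em, CLASS=ib:
underlying: er-duvo-da-aru-a
1. a, i -> 0 / V _: fires at position(s) 9, 12: erduvodaru
2. 0 -> i / C _ C: inserts after position(s) 2: eriduvodaru
3. d -> t, g -> k, v -> f / _ #: no change
surface: eriduvodaru

cell NUM=ib, VEL=ki, TOR=lu, CLASS=ib:
underlying: ri-duvo-n-aru-a
1. a, i -> 0 / V _: fires at position(s) 11: riduvonaru
2. 0 -> i / C _ C: no change
3. d -> t, g -> k, v -> f / _ #: no change
surface: riduvonaru

cell NUM=lu, VEL=ki, TOR=lu, CLASS=ib:
underlying: er-duvo-n-aru-a
1. a, i -> 0 / V _: fires at position(s) 11: erduvonaru
2. 0 -> i / C _ C: inserts after position(s) 2: eriduvonaru
3. d -> t, g -> k, v -> f / _ #: no change
surface: eriduvonaru


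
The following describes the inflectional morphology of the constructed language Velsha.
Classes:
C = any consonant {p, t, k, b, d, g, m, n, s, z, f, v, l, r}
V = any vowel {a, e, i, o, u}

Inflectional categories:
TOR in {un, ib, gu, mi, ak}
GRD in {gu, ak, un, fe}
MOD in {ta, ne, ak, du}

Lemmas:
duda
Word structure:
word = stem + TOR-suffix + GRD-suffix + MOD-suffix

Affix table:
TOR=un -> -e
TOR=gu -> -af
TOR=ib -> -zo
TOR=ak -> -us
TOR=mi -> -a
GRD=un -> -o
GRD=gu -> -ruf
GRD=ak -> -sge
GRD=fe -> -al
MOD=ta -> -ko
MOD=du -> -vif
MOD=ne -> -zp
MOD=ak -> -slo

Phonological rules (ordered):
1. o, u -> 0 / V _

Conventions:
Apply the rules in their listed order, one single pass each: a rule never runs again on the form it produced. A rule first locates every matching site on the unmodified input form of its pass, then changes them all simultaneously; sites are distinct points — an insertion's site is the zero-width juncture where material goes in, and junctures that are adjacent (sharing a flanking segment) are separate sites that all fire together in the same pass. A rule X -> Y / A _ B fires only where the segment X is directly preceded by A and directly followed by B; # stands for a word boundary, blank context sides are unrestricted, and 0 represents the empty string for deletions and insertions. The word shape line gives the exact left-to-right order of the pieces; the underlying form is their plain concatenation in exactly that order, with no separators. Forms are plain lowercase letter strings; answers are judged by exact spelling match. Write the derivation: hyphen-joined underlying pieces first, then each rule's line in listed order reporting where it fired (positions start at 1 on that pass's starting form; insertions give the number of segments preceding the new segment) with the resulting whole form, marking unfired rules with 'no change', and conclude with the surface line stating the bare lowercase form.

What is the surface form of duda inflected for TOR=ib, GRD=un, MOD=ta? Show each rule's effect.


underlying: duda-zo-o-ko
1. o, u -> 0 / V _: fires at position(s) 7: dudazoko
surface: dudazoko


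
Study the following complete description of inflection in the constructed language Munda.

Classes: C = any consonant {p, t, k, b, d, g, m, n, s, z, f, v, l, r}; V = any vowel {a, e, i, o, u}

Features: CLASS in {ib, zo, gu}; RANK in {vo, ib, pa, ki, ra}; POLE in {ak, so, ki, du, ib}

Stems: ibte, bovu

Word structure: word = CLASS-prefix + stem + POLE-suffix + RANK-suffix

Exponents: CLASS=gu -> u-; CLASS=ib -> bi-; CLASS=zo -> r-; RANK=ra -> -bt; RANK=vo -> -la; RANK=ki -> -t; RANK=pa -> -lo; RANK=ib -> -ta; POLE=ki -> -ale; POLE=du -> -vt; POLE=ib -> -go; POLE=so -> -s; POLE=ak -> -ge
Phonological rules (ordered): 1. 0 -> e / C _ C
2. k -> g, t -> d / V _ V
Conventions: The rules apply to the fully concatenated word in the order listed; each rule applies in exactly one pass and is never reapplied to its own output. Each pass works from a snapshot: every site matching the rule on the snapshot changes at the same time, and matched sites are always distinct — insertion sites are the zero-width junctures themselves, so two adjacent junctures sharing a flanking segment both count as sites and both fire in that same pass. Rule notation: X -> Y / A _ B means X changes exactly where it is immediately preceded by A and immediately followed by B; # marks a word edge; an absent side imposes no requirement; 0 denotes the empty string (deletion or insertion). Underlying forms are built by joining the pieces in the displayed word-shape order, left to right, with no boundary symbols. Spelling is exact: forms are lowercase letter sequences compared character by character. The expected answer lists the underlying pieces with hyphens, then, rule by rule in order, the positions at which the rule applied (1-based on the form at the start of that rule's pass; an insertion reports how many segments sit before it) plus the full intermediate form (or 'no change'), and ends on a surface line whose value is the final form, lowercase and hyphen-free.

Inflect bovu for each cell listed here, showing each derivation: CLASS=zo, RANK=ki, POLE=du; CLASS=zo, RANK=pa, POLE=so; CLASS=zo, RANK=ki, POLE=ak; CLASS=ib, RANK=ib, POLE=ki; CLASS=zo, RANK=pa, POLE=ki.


cell CLASS=zo, RANK=ki, POLE=du:
underlying: r-bovu-vt-t
1. 0 -> e / C _ C: inserts after position(s) 1, 6, 7: rebovuvetet
2. k -> g, t -> d / V _ V: fires at position(s) 9: rebovuvedet
surface: rebovuvedet

cell CLASS=zo, RANK=pa, POLE=so:
underlying: r-bovu-s-lo
1. 0 -> e / C _ C: inserts after position(s) 1, 6: rebovuselo
2. k -> g, t -> d / V _ V: no change
surface: rebovuselo

cell CLASS=zo, RANK=ki, POLE=ak:
underlying: r-bovu-ge-t
1. 0 -> e / C _ C: inserts after position(s) 1: rebovuget
2. k -> g, t -> d / V _ V: no change
surface: rebovuget

cell CLASS=ib, RANK=ib, POLE=ki:
underlying: bi-bovu-ale-ta
1. 0 -> e / C _ C: no change
2. k -> g, t -> d / V _ V: fires at position(s) 10: bibovualeda
surface: bibovualeda

cell CLASS=zo, RANK=pa, POLE=ki:
underlying: r-bovu-ale-lo
1. 0 -> e / C _ C: inserts after position(s) 1: rebovualelo
2. k -> g, t -> d / V _ V: no change
surface: rebovualelo


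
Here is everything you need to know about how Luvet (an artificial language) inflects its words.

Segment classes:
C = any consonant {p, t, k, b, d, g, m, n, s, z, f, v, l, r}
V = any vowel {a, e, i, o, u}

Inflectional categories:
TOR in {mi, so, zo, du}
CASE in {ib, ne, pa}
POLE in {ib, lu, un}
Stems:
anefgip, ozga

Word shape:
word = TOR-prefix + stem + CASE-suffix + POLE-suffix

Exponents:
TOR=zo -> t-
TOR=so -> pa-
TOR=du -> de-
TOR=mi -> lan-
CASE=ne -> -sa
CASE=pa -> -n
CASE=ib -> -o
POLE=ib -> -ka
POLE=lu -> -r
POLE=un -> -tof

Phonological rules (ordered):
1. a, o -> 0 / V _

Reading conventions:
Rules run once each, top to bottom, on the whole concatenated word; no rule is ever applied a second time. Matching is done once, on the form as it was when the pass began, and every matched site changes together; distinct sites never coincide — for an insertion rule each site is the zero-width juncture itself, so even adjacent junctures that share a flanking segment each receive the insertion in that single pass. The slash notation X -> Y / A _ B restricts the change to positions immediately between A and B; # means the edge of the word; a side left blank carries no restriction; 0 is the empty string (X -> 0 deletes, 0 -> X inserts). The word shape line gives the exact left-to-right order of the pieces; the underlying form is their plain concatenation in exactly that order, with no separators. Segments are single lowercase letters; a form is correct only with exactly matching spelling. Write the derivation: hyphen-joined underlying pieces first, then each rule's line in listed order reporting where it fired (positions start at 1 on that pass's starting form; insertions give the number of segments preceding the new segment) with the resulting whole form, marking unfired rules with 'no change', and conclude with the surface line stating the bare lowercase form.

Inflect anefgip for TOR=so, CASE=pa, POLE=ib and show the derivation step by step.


underlying: pa-anefgip-n-ka
1. a, o -> 0 / V _: fires at position(s) 3: panefgipnka
surface: panefgipnka


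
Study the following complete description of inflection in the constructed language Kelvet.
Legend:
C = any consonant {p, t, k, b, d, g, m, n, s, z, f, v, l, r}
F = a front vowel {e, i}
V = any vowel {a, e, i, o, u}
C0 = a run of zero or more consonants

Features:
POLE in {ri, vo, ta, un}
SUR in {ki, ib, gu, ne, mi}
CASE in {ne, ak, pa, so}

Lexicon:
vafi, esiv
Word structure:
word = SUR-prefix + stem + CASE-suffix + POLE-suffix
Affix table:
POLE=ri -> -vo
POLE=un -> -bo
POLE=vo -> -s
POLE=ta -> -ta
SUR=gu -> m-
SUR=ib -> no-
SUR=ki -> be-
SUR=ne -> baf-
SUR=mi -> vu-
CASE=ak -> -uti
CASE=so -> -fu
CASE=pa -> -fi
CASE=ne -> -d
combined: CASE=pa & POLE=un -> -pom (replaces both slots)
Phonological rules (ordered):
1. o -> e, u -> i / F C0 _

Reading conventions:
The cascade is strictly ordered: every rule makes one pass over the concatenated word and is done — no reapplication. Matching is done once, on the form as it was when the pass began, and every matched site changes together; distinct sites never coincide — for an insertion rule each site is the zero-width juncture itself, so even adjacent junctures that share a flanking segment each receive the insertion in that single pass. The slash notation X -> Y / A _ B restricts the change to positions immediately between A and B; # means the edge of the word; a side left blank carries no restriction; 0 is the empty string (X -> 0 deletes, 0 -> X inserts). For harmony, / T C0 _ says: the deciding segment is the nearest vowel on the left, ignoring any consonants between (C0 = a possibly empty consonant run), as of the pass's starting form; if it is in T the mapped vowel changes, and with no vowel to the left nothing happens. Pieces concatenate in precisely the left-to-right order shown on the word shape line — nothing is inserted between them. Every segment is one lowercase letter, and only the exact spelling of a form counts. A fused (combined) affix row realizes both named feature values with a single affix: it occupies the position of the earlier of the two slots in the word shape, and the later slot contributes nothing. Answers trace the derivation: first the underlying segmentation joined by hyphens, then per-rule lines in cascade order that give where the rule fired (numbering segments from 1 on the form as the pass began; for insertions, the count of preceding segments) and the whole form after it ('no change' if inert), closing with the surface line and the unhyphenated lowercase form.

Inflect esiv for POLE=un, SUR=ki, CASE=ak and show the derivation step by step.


underlying: be-esiv-uti-bo
1. o -> e, u -> i / F C0 _: fires at position(s) 7, 11: beesivitibe
surface: beesivitibe


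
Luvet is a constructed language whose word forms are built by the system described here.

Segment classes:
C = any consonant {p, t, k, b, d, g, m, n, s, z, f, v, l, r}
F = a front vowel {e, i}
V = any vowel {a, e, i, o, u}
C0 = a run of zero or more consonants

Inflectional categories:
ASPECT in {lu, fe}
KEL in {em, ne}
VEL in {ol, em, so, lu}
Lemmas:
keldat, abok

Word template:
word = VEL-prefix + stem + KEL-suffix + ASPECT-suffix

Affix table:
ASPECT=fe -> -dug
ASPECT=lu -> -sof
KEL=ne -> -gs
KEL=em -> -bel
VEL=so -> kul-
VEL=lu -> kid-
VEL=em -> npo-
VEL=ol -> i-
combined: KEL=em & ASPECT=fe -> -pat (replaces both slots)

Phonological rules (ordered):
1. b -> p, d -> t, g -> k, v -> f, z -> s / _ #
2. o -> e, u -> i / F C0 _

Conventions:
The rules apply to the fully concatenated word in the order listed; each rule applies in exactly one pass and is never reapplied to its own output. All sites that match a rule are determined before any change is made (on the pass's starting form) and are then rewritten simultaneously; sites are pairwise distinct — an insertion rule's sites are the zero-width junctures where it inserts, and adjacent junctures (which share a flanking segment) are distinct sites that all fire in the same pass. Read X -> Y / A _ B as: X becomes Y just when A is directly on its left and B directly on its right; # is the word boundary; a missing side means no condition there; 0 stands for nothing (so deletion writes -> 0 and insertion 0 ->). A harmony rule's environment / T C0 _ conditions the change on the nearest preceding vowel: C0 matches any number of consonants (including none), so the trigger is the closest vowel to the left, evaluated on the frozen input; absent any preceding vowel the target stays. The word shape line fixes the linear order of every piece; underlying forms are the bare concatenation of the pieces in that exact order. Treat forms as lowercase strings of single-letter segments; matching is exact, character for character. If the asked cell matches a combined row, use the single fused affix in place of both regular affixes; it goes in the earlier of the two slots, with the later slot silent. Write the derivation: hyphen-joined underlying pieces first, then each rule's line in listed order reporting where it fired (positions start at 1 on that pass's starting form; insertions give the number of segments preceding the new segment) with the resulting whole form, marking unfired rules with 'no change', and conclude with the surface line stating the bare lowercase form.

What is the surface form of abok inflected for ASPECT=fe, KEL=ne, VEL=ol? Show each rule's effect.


underlying: i-abok-gs-dug
1. b -> p, d -> t, g -> k, v -> f, z -> s / _ #: fires at position(s) 10: iabokgsduk
2. o -> e, u -> i / F C0 _: no change
surface: iabokgsduk


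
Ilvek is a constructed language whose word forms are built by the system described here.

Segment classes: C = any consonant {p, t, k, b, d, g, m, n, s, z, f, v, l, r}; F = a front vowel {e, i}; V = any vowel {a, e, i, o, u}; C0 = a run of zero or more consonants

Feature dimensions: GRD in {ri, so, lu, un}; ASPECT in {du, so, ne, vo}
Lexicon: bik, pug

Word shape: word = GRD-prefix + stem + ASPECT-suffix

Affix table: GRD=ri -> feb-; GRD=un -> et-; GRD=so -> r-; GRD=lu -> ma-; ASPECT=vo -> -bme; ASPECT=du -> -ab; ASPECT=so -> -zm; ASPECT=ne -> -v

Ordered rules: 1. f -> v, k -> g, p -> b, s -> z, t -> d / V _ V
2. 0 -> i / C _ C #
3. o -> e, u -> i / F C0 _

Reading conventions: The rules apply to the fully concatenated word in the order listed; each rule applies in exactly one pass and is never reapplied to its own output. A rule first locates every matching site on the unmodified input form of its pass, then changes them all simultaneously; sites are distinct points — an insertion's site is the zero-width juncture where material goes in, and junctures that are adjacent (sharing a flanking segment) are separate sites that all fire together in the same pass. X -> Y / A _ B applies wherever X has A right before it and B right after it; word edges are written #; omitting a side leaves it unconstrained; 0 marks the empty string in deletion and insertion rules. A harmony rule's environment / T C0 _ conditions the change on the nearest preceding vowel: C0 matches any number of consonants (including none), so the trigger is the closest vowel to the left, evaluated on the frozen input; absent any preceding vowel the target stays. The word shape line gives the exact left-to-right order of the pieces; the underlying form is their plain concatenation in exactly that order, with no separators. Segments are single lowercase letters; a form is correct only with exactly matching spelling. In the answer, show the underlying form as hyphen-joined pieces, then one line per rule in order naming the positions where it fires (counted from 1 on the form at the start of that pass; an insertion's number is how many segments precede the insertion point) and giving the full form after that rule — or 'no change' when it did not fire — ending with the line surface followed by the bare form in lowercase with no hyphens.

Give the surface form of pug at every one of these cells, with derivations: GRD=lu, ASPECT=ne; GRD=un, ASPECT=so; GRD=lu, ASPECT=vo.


cell GRD=lu, ASPECT=ne:
underlying: ma-pug-v
1. f -> v, k -> g, p -> b, s -> z, t -> d / V _ V: fires at position(s) 3: mabugv
2. 0 -> i / C _ C #: inserts after position(s) 5: mabugiv
3. o -> e, u -> i / F C0 _: no change
surface: mabugiv

cell GRD=un, ASPECT=so:
underlying: et-pug-zm
1. f -> v, k -> g, p -> b, s -> z, t -> d / V _ V: no change
2. 0 -> i / C _ C #: inserts after position(s) 6: etpugzim
3. o -> e, u -> i / F C0 _: fires at position(s) 4: etpigzim
surface: etpigzim

cell GRD=lu, ASPECT=vo:
underlying: ma-pug-bme
1. f -> v, k -> g, p -> b, s -> z, t -> d / V _ V: fires at position(s) 3: mabugbme
2. 0 -> i / C _ C #: no change
3. o -> e, u -> i / F C0 _: no change
surface: mabugbme


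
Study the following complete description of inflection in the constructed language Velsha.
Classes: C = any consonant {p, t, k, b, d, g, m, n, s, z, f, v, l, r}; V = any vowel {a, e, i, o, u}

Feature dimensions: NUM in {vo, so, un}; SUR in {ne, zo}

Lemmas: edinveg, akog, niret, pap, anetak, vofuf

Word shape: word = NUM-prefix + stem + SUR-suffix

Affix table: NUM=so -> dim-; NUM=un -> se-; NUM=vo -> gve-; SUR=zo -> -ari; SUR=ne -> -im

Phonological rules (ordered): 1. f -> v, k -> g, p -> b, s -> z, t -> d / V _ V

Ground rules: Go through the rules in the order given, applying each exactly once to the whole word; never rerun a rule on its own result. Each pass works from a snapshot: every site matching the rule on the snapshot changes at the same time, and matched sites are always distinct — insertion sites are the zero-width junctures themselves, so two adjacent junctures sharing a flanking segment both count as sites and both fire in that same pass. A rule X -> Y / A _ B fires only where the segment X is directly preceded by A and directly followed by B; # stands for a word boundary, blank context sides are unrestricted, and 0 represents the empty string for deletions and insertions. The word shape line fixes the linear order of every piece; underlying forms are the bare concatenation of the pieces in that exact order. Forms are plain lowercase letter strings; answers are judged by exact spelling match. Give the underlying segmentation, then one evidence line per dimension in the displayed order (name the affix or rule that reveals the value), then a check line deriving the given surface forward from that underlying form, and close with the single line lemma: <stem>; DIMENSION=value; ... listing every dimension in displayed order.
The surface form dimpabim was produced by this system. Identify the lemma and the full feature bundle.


underlying: dim-pap-im
NUM=so - signalled by the affix dim-
SUR=ne - signalled by the affix -im
check: dimpapim -> dimpabim
lemma: pap; NUM=so; SUR=ne


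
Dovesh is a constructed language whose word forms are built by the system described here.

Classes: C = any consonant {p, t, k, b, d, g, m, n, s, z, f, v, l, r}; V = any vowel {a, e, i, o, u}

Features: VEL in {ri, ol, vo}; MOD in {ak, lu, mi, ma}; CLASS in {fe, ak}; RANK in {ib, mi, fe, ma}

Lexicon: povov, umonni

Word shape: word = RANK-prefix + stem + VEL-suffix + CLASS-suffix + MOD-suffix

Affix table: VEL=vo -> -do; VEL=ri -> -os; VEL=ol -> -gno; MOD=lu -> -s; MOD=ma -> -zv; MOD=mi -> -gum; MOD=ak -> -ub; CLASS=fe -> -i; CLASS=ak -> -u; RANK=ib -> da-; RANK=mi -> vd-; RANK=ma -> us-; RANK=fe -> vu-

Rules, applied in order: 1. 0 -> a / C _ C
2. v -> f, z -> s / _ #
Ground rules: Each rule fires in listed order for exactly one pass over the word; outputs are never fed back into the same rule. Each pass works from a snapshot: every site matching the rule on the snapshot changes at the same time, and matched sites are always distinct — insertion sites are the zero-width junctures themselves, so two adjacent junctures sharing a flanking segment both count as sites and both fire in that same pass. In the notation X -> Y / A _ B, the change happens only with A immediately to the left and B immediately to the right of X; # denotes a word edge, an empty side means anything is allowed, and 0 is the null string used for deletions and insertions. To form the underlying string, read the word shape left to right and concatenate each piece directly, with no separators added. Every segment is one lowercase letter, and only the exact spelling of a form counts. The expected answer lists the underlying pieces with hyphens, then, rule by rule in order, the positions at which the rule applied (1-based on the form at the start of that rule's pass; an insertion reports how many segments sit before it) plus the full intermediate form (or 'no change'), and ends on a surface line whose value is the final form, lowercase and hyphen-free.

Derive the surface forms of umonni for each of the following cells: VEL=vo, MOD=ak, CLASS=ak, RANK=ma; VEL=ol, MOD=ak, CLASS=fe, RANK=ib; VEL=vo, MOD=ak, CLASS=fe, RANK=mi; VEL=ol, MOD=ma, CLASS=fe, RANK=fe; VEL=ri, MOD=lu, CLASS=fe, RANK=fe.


cell VEL=vo, MOD=ak, CLASS=ak, RANK=ma:
underlying: us-umonni-do-u-ub
1. 0 -> a / C _ C: inserts after position(s) 6: usumonanidouub
2. v -> f, z -> s / _ #: no change
surface: usumonanidouub

cell VEL=ol, MOD=ak, CLASS=fe, RANK=ib:
underlying: da-umonni-gno-i-ub
1. 0 -> a / C _ C: inserts after position(s) 6, 9: daumonaniganoiub
2. v -> f, z -> s / _ #: no change
surface: daumonaniganoiub

cell VEL=vo, MOD=ak, CLASS=fe, RANK=mi:
underlying: vd-umonni-do-i-ub
1. 0 -> a / C _ C: inserts after position(s) 1, 6: vadumonanidoiub
2. v -> f, z -> s / _ #: no change
surface: vadumonanidoiub

cell VEL=ol, MOD=ma, CLASS=fe, RANK=fe:
underlying: vu-umonni-gno-i-zv
1. 0 -> a / C _ C: inserts after position(s) 6, 9, 13: vuumonaniganoizav
2. v -> f, z -> s / _ #: fires at position(s) 17: vuumonaniganoizaf
surface: vuumonaniganoizaf

cell VEL=ri, MOD=lu, CLASS=fe, RANK=fe:
underlying: vu-umonni-os-i-s
1. 0 -> a / C _ C: inserts after position(s) 6: vuumonaniosis
2. v -> f, z -> s / _ #: no change
surface: vuumonaniosis


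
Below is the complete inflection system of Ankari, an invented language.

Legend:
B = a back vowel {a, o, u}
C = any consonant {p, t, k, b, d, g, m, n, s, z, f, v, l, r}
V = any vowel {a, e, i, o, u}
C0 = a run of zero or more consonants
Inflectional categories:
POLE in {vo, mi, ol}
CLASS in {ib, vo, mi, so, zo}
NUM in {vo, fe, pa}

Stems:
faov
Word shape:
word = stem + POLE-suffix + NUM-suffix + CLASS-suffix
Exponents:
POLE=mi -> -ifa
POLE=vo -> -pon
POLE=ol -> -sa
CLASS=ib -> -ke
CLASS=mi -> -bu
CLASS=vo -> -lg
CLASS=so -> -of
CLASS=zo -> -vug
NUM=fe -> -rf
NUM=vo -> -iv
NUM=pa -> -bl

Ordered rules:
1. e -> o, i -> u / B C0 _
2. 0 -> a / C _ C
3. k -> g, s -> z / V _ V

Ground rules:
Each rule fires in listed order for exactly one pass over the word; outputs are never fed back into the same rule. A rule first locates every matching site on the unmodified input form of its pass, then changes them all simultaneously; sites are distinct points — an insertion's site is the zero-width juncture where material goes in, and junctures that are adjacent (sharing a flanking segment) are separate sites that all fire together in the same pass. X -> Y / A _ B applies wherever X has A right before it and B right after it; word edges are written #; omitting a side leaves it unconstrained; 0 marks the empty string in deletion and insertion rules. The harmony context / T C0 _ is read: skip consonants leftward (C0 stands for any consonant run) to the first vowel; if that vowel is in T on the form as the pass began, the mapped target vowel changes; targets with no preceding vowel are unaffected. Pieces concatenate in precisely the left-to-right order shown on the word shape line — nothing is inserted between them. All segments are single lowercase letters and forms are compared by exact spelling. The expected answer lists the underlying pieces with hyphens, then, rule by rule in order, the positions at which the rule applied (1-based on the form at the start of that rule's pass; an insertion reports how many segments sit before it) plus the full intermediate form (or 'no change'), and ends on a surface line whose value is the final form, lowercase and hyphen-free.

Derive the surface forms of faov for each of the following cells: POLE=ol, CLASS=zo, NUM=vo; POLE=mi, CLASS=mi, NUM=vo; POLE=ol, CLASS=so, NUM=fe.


cell POLE=ol, CLASS=zo, NUM=vo:
underlying: faov-sa-iv-vug
1. e -> o, i -> u / B C0 _: fires at position(s) 7: faovsauvvug
2. 0 -> a / C _ C: inserts after position(s) 4, 8: faovasauvavug
3. k -> g, s -> z / V _ V: fires at position(s) 6: faovazauvavug
surface: faovazauvavug

cell POLE=mi, CLASS=mi, NUM=vo:
underlying: faov-ifa-iv-bu
1. e -> o, i -> u / B C0 _: fires at position(s) 5, 8: faovufauvbu
2. 0 -> a / C _ C: inserts after position(s) 9: faovufauvabu
3. k -> g, s -> z / V _ V: no change
surface: faovufauvabu

cell POLE=ol, CLASS=so, NUM=fe:
underlying: faov-sa-rf-of
1. e -> o, i -> u / B C0 _: no change
2. 0 -> a / C _ C: inserts after position(s) 4, 7: faovasarafof
3. k -> g, s -> z / V _ V: fires at position(s) 6: faovazarafof
surface: faovazarafof


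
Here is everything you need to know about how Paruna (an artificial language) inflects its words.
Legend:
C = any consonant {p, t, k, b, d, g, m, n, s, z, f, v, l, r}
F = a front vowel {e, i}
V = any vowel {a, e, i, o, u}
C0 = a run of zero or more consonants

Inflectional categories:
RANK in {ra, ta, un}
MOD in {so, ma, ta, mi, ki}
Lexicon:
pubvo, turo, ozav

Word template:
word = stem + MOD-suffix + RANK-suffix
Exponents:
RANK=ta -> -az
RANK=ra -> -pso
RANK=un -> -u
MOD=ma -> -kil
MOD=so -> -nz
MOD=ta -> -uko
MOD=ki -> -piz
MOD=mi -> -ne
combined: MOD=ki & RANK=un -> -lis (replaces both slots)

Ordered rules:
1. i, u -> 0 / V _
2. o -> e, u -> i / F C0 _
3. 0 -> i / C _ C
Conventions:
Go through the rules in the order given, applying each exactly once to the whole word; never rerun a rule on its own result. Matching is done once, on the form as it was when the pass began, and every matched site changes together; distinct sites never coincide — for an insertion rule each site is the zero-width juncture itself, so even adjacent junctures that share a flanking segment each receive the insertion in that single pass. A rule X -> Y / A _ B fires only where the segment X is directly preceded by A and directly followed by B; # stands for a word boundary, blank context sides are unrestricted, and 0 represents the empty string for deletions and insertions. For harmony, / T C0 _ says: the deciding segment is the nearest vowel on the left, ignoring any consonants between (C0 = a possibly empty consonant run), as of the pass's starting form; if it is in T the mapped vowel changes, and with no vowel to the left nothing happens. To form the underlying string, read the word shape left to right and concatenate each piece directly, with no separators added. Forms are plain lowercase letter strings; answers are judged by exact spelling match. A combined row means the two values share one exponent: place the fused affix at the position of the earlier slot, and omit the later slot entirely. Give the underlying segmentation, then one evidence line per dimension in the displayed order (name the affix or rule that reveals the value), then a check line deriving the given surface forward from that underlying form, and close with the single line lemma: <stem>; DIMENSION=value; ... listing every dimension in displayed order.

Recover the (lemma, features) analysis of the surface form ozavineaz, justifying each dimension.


underlying: ozav-ne-az
RANK=ta - signalled by the affix -az
MOD=mi - signalled by the affix -ne
check: ozavneaz -> ozavneaz -> ozavneaz -> ozavineaz
lemma: ozav; RANK=ta; MOD=mi


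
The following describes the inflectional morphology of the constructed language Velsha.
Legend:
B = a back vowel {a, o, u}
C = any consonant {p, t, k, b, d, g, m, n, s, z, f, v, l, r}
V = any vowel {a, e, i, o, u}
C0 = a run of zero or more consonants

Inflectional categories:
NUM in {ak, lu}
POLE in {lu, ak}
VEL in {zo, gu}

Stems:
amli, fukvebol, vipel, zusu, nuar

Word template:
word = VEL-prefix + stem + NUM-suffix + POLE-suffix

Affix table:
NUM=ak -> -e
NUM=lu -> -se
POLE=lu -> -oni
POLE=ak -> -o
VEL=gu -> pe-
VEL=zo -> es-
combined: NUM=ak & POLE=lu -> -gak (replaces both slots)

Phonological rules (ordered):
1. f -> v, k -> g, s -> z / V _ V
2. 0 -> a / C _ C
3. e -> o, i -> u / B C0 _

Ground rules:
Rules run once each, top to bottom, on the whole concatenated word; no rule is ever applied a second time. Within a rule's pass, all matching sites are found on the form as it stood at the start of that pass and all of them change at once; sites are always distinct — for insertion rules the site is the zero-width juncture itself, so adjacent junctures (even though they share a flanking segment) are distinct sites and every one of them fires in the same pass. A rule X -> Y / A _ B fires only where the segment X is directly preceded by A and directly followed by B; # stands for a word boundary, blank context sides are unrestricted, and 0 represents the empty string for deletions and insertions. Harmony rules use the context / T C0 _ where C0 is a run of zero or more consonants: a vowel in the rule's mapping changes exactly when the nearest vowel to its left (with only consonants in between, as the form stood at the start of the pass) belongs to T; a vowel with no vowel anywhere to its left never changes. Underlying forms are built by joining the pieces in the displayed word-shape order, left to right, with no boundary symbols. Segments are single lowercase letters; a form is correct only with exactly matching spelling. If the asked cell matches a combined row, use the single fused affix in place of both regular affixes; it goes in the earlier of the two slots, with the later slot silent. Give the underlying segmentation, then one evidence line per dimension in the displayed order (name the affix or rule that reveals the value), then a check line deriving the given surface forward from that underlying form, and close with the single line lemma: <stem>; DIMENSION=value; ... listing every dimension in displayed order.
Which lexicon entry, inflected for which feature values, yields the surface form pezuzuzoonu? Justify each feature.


underlying: pe-zusu-se-oni
NUM=lu - signalled by the affix -se
POLE=lu - signalled by the affix -oni
VEL=gu - signalled by the affix pe-
check: pezususeoni -> pezuzuzeoni -> pezuzuzeoni -> pezuzuzoonu
lemma: zusu; NUM=lu; POLE=lu; VEL=gu


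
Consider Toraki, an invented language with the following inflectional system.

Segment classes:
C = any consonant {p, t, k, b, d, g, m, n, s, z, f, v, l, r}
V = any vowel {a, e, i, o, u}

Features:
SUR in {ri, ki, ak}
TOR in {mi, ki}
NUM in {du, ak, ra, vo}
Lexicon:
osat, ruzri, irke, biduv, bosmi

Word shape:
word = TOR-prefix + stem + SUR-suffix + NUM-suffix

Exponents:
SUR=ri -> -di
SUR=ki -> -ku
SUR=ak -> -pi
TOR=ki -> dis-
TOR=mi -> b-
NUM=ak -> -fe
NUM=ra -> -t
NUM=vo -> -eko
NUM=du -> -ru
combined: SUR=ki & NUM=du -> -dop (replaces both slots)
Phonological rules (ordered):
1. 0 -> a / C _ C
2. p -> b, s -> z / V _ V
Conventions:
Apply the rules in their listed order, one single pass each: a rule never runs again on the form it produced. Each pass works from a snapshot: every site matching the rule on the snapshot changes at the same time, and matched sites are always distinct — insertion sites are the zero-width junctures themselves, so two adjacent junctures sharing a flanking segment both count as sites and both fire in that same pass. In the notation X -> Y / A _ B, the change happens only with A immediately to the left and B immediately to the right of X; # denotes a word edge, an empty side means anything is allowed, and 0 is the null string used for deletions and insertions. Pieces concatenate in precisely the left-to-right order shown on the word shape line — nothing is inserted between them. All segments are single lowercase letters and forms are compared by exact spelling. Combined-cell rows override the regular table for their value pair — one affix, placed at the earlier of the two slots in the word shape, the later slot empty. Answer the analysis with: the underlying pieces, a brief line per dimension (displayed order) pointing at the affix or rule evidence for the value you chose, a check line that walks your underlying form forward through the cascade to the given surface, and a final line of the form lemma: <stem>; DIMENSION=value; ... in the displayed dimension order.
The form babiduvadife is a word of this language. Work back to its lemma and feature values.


underlying: b-biduv-di-fe
SUR=ri - signalled by the affix -di
TOR=mi - signalled by the affix b-
NUM=ak - signalled by the affix -fe
check: bbiduvdife -> babiduvadife -> babiduvadife
lemma: biduv; SUR=ri; TOR=mi; NUM=ak


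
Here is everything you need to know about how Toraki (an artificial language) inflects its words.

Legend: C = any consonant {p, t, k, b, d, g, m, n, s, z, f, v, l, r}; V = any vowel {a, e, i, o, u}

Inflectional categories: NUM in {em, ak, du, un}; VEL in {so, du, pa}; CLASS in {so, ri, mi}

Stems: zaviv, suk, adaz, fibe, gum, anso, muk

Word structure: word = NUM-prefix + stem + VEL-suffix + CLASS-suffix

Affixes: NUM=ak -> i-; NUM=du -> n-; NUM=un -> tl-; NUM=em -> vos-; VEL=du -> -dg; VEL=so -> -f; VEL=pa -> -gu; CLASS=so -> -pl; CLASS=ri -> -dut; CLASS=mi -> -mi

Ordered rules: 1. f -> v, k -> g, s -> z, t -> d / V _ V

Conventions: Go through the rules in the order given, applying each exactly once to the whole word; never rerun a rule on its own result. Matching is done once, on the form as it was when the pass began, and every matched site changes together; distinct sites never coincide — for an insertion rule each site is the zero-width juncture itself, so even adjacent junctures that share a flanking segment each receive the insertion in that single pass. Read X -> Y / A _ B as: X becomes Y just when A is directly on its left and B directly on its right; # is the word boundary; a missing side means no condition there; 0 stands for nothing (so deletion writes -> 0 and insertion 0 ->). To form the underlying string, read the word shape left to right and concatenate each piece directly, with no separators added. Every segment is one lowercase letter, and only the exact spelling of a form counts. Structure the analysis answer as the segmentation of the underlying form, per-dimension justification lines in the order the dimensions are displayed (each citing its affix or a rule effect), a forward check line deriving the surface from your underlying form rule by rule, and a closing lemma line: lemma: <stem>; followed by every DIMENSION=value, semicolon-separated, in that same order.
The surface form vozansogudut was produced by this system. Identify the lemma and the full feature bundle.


underlying: vos-anso-gu-dut
NUM=em - signalled by the affix vos-
VEL=pa - signalled by the affix -gu
CLASS=ri - signalled by the affix -dut
check: vosansogudut -> vozansogudut
lemma: anso; NUM=em; VEL=pa; CLASS=ri


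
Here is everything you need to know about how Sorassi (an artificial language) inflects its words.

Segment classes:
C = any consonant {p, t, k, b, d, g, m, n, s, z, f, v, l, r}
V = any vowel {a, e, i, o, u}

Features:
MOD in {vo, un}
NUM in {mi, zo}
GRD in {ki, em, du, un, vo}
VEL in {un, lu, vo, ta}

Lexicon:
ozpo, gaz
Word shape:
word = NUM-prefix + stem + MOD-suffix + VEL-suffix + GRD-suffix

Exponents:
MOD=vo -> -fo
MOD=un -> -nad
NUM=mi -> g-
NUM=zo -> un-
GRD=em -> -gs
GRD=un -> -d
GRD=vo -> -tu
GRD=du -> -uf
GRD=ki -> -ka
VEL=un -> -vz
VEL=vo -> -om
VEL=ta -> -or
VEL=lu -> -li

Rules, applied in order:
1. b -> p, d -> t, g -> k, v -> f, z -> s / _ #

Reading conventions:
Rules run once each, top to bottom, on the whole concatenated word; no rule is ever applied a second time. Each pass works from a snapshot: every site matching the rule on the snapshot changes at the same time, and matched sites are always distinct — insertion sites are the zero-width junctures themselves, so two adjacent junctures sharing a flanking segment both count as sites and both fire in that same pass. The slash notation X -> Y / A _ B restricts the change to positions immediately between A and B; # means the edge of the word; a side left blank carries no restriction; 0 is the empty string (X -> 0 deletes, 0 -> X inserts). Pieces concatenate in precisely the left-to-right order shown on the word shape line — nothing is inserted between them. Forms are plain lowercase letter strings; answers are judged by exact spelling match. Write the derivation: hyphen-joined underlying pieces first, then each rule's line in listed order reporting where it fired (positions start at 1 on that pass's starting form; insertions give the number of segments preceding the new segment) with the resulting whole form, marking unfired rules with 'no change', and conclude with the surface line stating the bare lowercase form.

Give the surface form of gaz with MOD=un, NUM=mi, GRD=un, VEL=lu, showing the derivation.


underlying: g-gaz-nad-li-d
1. b -> p, d -> t, g -> k, v -> f, z -> s / _ #: fires at position(s) 10: ggaznadlit
surface: ggaznadlit


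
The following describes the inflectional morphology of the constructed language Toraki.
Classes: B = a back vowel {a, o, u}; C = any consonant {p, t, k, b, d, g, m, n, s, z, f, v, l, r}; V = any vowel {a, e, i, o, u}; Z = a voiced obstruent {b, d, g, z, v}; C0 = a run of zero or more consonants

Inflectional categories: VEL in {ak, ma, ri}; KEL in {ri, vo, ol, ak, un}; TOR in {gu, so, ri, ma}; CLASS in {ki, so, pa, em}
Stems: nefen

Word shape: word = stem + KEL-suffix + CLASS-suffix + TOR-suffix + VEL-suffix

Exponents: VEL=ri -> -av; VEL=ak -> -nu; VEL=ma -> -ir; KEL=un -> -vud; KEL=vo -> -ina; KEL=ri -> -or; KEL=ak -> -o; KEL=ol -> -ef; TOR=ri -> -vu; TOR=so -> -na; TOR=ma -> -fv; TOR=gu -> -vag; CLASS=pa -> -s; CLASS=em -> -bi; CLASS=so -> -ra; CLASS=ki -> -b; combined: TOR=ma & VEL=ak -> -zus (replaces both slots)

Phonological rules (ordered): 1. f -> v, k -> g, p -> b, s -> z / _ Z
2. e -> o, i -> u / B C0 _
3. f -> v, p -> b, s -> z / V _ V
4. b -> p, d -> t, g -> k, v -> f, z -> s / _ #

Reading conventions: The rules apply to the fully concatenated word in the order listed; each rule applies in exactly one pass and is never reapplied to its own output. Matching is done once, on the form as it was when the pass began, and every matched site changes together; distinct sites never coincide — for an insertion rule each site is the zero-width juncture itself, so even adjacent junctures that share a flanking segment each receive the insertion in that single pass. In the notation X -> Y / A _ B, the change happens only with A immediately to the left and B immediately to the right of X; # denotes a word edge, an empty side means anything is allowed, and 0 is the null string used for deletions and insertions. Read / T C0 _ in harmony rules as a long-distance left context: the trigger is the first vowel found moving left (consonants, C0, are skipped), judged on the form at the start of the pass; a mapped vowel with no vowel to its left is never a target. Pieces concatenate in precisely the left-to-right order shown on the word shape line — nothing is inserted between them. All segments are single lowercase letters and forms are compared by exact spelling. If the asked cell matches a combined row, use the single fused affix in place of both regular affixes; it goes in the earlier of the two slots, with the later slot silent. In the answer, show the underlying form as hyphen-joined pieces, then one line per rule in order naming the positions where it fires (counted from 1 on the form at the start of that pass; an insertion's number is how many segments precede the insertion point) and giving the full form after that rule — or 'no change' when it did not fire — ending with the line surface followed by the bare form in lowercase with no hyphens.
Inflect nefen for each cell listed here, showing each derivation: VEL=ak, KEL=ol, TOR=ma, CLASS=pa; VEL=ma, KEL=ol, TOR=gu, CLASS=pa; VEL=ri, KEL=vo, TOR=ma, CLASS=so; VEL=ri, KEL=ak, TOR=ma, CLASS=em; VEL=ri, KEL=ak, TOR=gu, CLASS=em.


cell VEL=ak, KEL=ol, TOR=ma, CLASS=pa:
underlying: nefen-ef-s-zus
1. f -> v, k -> g, p -> b, s -> z / _ Z: fires at position(s) 8: nefenefzzus
2. e -> o, i -> u / B C0 _: no change
3. f -> v, p -> b, s -> z / V _ V: fires at position(s) 3: nevenefzzus
4. b -> p, d -> t, g -> k, v -> f, z -> s / _ #: no change
surface: nevenefzzus

cell VEL=ma, KEL=ol, TOR=gu, CLASS=pa:
underlying: nefen-ef-s-vag-ir
1. f -> v, k -> g, p -> b, s -> z / _ Z: fires at position(s) 8: nefenefzvagir
2. e -> o, i -> u / B C0 _: fires at position(s) 12: nefenefzvagur
3. f -> v, p -> b, s -> z / V _ V: fires at position(s) 3: nevenefzvagur
4. b -> p, d -> t, g -> k, v -> f, z -> s / _ #: no change
surface: nevenefzvagur

cell VEL=ri, KEL=vo, TOR=ma, CLASS=so:
underlying: nefen-ina-ra-fv-av
1. f -> v, k -> g, p -> b, s -> z / _ Z: fires at position(s) 11: nefeninaravvav
2. e -> o, i -> u / B C0 _: no change
3. f -> v, p -> b, s -> z / V _ V: fires at position(s) 3: neveninaravvav
4. b -> p, d -> t, g -> k, v -> f, z -> s / _ #: fires at position(s) 14: neveninaravvaf
surface: neveninaravvaf

cell VEL=ri, KEL=ak, TOR=ma, CLASS=em:
underlying: nefen-o-bi-fv-av
1. f -> v, k -> g, p -> b, s -> z / _ Z: fires at position(s) 9: nefenobivvav
2. e -> o, i -> u / B C0 _: fires at position(s) 8: nefenobuvvav
3. f -> v, p -> b, s -> z / V _ V: fires at position(s) 3: nevenobuvvav
4. b -> p, d -> t, g -> k, v -> f, z -> s / _ #: fires at position(s) 12: nevenobuvvaf
surface: nevenobuvvaf

cell VEL=ri, KEL=ak, TOR=gu, CLASS=em:
underlying: nefen-o-bi-vag-av
1. f -> v, k -> g, p -> b, s -> z / _ Z: no change
2. e -> o, i -> u / B C0 _: fires at position(s) 8: nefenobuvagav
3. f -> v, p -> b, s -> z / V _ V: fires at position(s) 3: nevenobuvagav
4. b -> p, d -> t, g -> k, v -> f, z -> s / _ #: fires at position(s) 13: nevenobuvagaf
surface: nevenobuvagaf
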